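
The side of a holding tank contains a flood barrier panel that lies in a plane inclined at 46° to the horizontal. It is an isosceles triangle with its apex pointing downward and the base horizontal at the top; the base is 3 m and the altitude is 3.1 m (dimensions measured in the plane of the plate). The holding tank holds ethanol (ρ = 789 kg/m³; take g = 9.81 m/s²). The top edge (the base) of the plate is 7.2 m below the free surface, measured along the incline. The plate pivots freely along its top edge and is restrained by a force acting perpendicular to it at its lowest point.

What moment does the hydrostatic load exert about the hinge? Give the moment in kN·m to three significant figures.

M ≈ 234 kN·m

γ = ρg = 789 × 9.81 / 1000 = 7.74009 kN/m³.
Let θ = 46° be the plate's angle to the horizontal; measure y along the incline from where the plane meets the free surface. Vertical depth h = y·sinθ with sinθ = 0.719340.
With the apex down, the centroid sits h/3 = 3.1/3 = 1.03333 m below the base (the top edge), so y_c = 7.2 + 1.03333 = 8.23333 m and h_c = 8.23333 × 0.719340 = 5.92256 m.
A = ½ × 3 × 3.1 = 4.65 m².
Resultant F = γ·h_c·A = 7.74009 × 5.92256 × 4.65 = 213.161 kN.
I_c = b·h³/36 = 3 × 3.1³/36 = 2.48258 m⁴.
Centre of pressure: y_p = y_c + I_c/(y_c·A) = 8.23333 + 2.48258/(8.23333 × 4.65) = 8.23333 + 0.0648447 = 8.29817 m along the plane.
The resultant acts 1.03333 + 0.0648447 = 1.09817 m (along the plate) below the hinge at the top edge, so the moment about the hinge is M = F × 1.09817 = 213.161 × 1.09817 = 234.087 kN·m.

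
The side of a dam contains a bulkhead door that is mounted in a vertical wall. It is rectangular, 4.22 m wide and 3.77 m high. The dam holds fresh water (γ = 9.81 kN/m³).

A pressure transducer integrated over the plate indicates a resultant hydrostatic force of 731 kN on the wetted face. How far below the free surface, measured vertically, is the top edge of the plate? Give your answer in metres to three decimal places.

d_top ≈ 2.799 m

γ = 9.81 kN/m³.
A = 4.22 × 3.77 = 15.9094 m².
From F = γ·h_c·A, the centroid depth is h_c = 731/(9.81 × 15.9094) = 4.68376 m.
The centroid lies 3.77/2 = 1.885 m below the top edge, so the top edge sits at h_top = 4.68376 − 1.885 = 2.79876 m below the surface.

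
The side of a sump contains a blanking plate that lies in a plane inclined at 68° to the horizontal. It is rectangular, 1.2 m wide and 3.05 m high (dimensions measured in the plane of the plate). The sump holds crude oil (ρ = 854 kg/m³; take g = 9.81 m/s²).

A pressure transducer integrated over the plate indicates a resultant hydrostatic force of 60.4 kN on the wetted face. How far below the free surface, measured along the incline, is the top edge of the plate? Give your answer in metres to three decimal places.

y_top ≈ 0.600 m

γ = ρg = 854 × 9.81 / 1000 = 8.37774 kN/m³.
A = 1.2 × 3.05 = 3.66 m².
From F = γ·h_c·A, the centroid depth is h_c = 60.4/(8.37774 × 3.66) = 1.96983 m.
Let θ = 68° be the plate's angle to the horizontal; measure y along the incline from where the plane meets the free surface. Vertical depth h = y·sinθ with sinθ = 0.927184.
Along the incline, y_c = h_c/sinθ = 1.96983/0.927184 = 2.12453 m.
The centroid lies 3.05/2 = 1.525 m below the top edge, so the top edge sits at y_top = 2.12453 − 1.525 = 0.59953 m along the incline.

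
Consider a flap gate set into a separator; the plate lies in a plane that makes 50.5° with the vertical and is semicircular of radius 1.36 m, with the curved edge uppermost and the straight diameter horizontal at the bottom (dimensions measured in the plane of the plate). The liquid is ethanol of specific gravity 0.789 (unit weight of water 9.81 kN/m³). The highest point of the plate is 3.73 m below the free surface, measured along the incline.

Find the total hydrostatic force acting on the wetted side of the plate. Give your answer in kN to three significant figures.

F ≈ 64.6 kN

γ = 0.789 × 9.81 = 7.74009 kN/m³.
The plate makes 50.5° with the vertical, i.e. θ = 90° − 50.5° = 39.5° to the horizontal. Measuring y along the incline from the free-surface line, vertical depth h = y·sinθ with sinθ = 0.636078.
The centroid lies 4r/(3π) = 0.577202 m above the diameter, so r − 4r/(3π) = 1.36 − 0.577202 = 0.782798 m below the topmost point, so y_c = 3.73 + 0.782798 = 4.5128 m and h_c = 4.5128 × 0.636078 = 2.87049 m.
A = πr²/2 = π × 1.36²/2 = 2.90534 m².
Resultant F = γ·h_c·A = 7.74009 × 2.87049 × 2.90534 = 64.5504 kN.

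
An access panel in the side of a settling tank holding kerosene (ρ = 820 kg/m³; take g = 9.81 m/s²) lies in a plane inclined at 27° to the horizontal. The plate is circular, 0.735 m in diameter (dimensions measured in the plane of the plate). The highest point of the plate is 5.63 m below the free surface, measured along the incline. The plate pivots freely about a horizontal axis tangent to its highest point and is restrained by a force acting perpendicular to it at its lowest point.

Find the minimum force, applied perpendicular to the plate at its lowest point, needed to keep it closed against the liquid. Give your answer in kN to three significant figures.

γ = ρg = 820 × 9.81 / 1000 = 8.0442 kN/m³.
Let θ = 27° be the plate's angle to the horizontal; measure y along the incline from where the plane meets the free surface. Vertical depth h = y·sinθ with sinθ = 0.453990.
The centroid is at the centre, 0.3675 m below the top of the plate, so y_c = 5.63 + 0.3675 = 5.9975 m and h_c = 5.9975 × 0.453990 = 2.72281 m.
A = π(0.3675)² = 0.424292 m².
Resultant F = γ·h_c·A = 8.0442 × 2.72281 × 0.424292 = 9.29319 kN.
I_c = πr⁴/4 = π × 0.3675⁴/4 = 0.0143258 m⁴.
Centre of pressure: y_p = y_c + I_c/(y_c·A) = 5.9975 + 0.0143258/(5.9975 × 0.424292) = 5.9975 + 0.00562968 = 6.00313 m along the plane.
The resultant acts 0.3675 + 0.00562968 = 0.37313 m (along the plate) below the hinge at the top edge, so the moment about the hinge is M = F × 0.37313 = 9.29319 × 0.37313 = 3.46757 kN·m.
A normal force at the bottom, 0.735 m from the hinge, must supply this moment: P = 3.46757/0.735 = 4.71778 kN.

P ≈ 4.72 kN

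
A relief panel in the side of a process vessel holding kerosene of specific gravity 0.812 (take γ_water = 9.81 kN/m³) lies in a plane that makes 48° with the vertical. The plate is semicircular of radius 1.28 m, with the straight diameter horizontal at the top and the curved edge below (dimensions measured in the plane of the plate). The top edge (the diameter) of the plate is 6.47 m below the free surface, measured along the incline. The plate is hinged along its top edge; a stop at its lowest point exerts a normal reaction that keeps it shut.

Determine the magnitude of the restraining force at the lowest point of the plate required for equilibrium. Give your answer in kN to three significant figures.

γ = 0.812 × 9.81 = 7.96572 kN/m³.
The plate makes 48° with the vertical, i.e. θ = 90° − 48° = 42° to the horizontal. Measuring y along the incline from the free-surface line, vertical depth h = y·sinθ with sinθ = 0.669131.
The centroid of a semicircle lies 4r/(3π) = 0.543249 m from the diameter, here below the top edge, so y_c = 6.47 + 0.543249 = 7.01325 m and h_c = 7.01325 × 0.669131 = 4.69278 m.
A = πr²/2 = π × 1.28²/2 = 2.57359 m².
Resultant F = γ·h_c·A = 7.96572 × 4.69278 × 2.57359 = 96.2043 kN.
I_c = (π/8 − 8/(9π))·r⁴ = 0.109757 × 1.28⁴ = 0.294627 m⁴.
Centre of pressure: y_p = y_c + I_c/(y_c·A) = 7.01325 + 0.294627/(7.01325 × 2.57359) = 7.01325 + 0.0163235 = 7.02957 m along the plane.
The resultant acts 0.543249 + 0.0163235 = 0.559573 m (along the plate) below the hinge at the top edge, so the moment about the hinge is M = F × 0.559573 = 96.2043 × 0.559573 = 53.8333 kN·m.
A normal force at the bottom, 1.28 m from the hinge, must supply this moment: P = 53.8333/1.28 = 42.0573 kN.

P ≈ 42.1 kN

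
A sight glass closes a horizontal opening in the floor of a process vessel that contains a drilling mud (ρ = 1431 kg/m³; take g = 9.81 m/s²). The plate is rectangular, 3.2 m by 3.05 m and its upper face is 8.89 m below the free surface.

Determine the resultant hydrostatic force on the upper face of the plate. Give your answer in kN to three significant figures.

γ = ρg = 1431 × 9.81 / 1000 = 14.03811 kN/m³.
The plate is horizontal, so pressure is uniform at p = γ·h = 14.03811 × 8.89 = 124.799 kN/m².
A = 3.2 × 3.05 = 9.76 m².
F = p·A = 124.799 × 9.76 = 1218.04 kN.

F ≈ 1220 kN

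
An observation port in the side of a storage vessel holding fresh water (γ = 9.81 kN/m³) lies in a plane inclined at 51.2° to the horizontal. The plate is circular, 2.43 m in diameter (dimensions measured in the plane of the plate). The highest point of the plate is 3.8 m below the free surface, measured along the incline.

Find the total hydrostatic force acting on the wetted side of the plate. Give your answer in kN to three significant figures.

γ = 9.81 kN/m³.
Let θ = 51.2° be the plate's angle to the horizontal; measure y along the incline from where the plane meets the free surface. Vertical depth h = y·sinθ with sinθ = 0.779338.
The centroid is at the centre, 1.215 m below the top of the plate, so y_c = 3.8 + 1.215 = 5.015 m and h_c = 5.015 × 0.779338 = 3.90838 m.
A = π(1.215)² = 4.6377 m².
Resultant F = γ·h_c·A = 9.81 × 3.90838 × 4.6377 = 177.815 kN.

F ≈ 178 kN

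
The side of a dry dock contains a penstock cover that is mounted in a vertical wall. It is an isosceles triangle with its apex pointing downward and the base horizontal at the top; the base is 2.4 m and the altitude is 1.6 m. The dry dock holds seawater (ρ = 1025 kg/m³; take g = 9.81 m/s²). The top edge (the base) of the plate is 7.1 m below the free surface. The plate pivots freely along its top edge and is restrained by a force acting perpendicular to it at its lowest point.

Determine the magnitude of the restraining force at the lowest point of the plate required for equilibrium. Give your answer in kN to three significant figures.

P ≈ 50.8 kN

γ = ρg = 1025 × 9.81 / 1000 = 10.05525 kN/m³.
With the apex down, the centroid sits h/3 = 1.6/3 = 0.533333 m below the base (the top edge), so the centroid depth is h_c = 7.1 + 0.533333 = 7.63333 m.
A = ½ × 2.4 × 1.6 = 1.92 m².
Resultant F = γ·h_c·A = 10.05525 × 7.63333 × 1.92 = 147.37 kN.
I_c = b·h³/36 = 2.4 × 1.6³/36 = 0.273067 m⁴.
Centre of pressure: y_p = y_c + I_c/(y_c·A) = 7.63333 + 0.273067/(7.63333 × 1.92) = 7.63333 + 0.0186318 = 7.65196 m along the plane.
The resultant acts 0.533333 + 0.0186318 = 0.551965 m (along the plate) below the hinge at the top edge, so the moment about the hinge is M = F × 0.551965 = 147.37 × 0.551965 = 81.3431 kN·m.
A normal force at the bottom, 1.6 m from the hinge, must supply this moment: P = 81.3431/1.6 = 50.8394 kN.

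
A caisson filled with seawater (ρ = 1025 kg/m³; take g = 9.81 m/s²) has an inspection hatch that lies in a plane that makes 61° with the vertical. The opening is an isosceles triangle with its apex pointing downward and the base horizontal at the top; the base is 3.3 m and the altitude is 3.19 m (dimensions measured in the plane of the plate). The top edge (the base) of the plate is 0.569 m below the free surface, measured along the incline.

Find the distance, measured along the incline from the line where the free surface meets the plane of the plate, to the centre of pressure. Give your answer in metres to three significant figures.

γ = ρg = 1025 × 9.81 / 1000 = 10.05525 kN/m³.
The plate makes 61° with the vertical, i.e. θ = 90° − 61° = 29° to the horizontal. Measuring y along the incline from the free-surface line, vertical depth h = y·sinθ with sinθ = 0.484810.
With the apex down, the centroid sits h/3 = 3.19/3 = 1.06333 m below the base (the top edge), so y_c = 0.569 + 1.06333 = 1.63233 m and h_c = 1.63233 × 0.484810 = 0.79137 m.
A = ½ × 3.3 × 3.19 = 5.2635 m².
Resultant F = γ·h_c·A = 10.05525 × 0.79137 × 5.2635 = 41.8839 kN.
I_c = b·h³/36 = 3.3 × 3.19³/36 = 2.97566 m⁴.
Centre of pressure: y_p = y_c + I_c/(y_c·A) = 1.63233 + 2.97566/(1.63233 × 5.2635) = 1.63233 + 0.346338 = 1.97867 m along the plane.

y_p = 1.98 m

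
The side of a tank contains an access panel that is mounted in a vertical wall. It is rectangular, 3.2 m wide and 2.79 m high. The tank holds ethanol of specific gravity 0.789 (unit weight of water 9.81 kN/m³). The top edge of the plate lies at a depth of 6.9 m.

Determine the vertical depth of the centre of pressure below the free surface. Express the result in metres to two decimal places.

h_p = 8.37 m

γ = 0.789 × 9.81 = 7.74009 kN/m³.
The centroid lies 2.79/2 = 1.395 m below the top edge, so the centroid depth is h_c = 6.9 + 1.395 = 8.295 m.
A = 3.2 × 2.79 = 8.928 m².
Resultant F = γ·h_c·A = 7.74009 × 8.295 × 8.928 = 573.214 kN.
I_c = b·h³/12 = 3.2 × 2.79³/12 = 5.79137 m⁴.
Centre of pressure: y_p = y_c + I_c/(y_c·A) = 8.295 + 5.79137/(8.295 × 8.928) = 8.295 + 0.0782007 = 8.3732 m along the plane.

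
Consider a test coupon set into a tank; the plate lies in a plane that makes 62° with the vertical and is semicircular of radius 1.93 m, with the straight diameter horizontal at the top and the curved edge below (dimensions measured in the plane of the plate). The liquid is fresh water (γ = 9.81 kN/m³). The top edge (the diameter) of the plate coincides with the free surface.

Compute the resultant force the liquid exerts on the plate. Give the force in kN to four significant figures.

F ≈ 22.07 kN

γ = 9.81 kN/m³.
The plate makes 62° with the vertical, i.e. θ = 90° − 62° = 28° to the horizontal. Measuring y along the incline from the free-surface line, vertical depth h = y·sinθ with sinθ = 0.469472.
The centroid of a semicircle lies 4r/(3π) = 0.819117 m from the diameter, here below the top edge, so y_c = 0.819117 m and h_c = 0.819117 × 0.469472 = 0.384552 m.
A = πr²/2 = π × 1.93²/2 = 5.85106 m².
Resultant F = γ·h_c·A = 9.81 × 0.384552 × 5.85106 = 22.0729 kN.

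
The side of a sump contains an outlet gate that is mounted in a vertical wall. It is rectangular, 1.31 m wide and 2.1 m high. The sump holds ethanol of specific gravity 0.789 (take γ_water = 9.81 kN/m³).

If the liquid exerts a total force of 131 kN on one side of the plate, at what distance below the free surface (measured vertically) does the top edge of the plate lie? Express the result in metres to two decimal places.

γ = 0.789 × 9.81 = 7.74009 kN/m³.
A = 1.31 × 2.1 = 2.751 m².
From F = γ·h_c·A, the centroid depth is h_c = 131/(7.74009 × 2.751) = 6.15226 m.
The centroid lies 2.1/2 = 1.05 m below the top edge, so the top edge sits at h_top = 6.15226 − 1.05 = 5.10226 m below the surface.

d_top ≈ 5.10 m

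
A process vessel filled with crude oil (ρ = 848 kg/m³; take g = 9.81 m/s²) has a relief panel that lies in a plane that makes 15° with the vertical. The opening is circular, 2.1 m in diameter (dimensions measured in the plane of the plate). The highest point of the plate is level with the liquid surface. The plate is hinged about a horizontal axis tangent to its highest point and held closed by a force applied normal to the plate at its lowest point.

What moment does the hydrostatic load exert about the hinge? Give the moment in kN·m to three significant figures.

γ = ρg = 848 × 9.81 / 1000 = 8.31888 kN/m³.
The plate makes 15° with the vertical, i.e. θ = 90° − 15° = 75° to the horizontal. Measuring y along the incline from the free-surface line, vertical depth h = y·sinθ with sinθ = 0.965926.
The centroid is at the centre, 1.05 m below the top of the plate, so y_c = 1.05 m and h_c = 1.05 × 0.965926 = 1.01422 m.
A = π(1.05)² = 3.46361 m².
Resultant F = γ·h_c·A = 8.31888 × 1.01422 × 3.46361 = 29.2231 kN.
I_c = πr⁴/4 = π × 1.05⁴/4 = 0.954656 m⁴.
Centre of pressure: y_p = y_c + I_c/(y_c·A) = 1.05 + 0.954656/(1.05 × 3.46361) = 1.05 + 0.2625 = 1.3125 m along the plane.
The resultant acts 1.05 + 0.2625 = 1.3125 m (along the plate) below the hinge at the top edge, so the moment about the hinge is M = F × 1.3125 = 29.2231 × 1.3125 = 38.3553 kN·m.

M ≈ 38.4 kN·m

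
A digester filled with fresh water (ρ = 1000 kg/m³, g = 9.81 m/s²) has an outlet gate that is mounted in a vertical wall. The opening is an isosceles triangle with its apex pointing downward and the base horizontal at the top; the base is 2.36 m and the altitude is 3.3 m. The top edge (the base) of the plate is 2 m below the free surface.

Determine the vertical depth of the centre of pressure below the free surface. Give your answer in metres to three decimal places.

γ = ρg = 1000 × 9.81 = 9810 N/m³ = 9.81 kN/m³.
With the apex down, the centroid sits h/3 = 3.3/3 = 1.1 m below the base (the top edge), so the centroid depth is h_c = 2 + 1.1 = 3.1 m.
A = ½ × 2.36 × 3.3 = 3.894 m².
Resultant F = γ·h_c·A = 9.81 × 3.1 × 3.894 = 118.42 kN.
I_c = b·h³/36 = 2.36 × 3.3³/36 = 2.35587 m⁴.
Centre of pressure: y_p = y_c + I_c/(y_c·A) = 3.1 + 2.35587/(3.1 × 3.894) = 3.1 + 0.195161 = 3.29516 m along the plane.

h_p = 3.295 m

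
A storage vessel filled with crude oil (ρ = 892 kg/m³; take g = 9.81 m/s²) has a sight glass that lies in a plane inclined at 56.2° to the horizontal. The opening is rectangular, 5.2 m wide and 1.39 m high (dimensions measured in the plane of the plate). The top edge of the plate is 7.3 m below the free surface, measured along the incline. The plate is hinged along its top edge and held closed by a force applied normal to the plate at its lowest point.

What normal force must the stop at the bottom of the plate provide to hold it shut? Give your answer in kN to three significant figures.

P ≈ 216 kN

γ = ρg = 892 × 9.81 / 1000 = 8.75052 kN/m³.
Let θ = 56.2° be the plate's angle to the horizontal; measure y along the incline from where the plane meets the free surface. Vertical depth h = y·sinθ with sinθ = 0.830984.
The centroid lies 1.39/2 = 0.695 m below the top edge, so y_c = 7.3 + 0.695 = 7.995 m and h_c = 7.995 × 0.830984 = 6.64372 m.
A = 5.2 × 1.39 = 7.228 m².
Resultant F = γ·h_c·A = 8.75052 × 6.64372 × 7.228 = 420.207 kN.
I_c = b·h³/12 = 5.2 × 1.39³/12 = 1.16377 m⁴.
Centre of pressure: y_p = y_c + I_c/(y_c·A) = 7.995 + 1.16377/(7.995 × 7.228) = 7.995 + 0.0201387 = 8.01514 m along the plane.
The resultant acts 0.695 + 0.0201387 = 0.715139 m (along the plate) below the hinge at the top edge, so the moment about the hinge is M = F × 0.715139 = 420.207 × 0.715139 = 300.506 kN·m.
A normal force at the bottom, 1.39 m from the hinge, must supply this moment: P = 300.506/1.39 = 216.191 kN.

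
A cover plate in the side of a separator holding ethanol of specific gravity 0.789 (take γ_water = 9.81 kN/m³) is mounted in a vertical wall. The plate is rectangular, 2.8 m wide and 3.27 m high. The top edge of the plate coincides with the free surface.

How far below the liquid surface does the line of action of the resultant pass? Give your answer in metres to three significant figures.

h_p = 2.18 m

γ = 0.789 × 9.81 = 7.74009 kN/m³.
The centroid lies 3.27/2 = 1.635 m below the top edge, so the centroid depth is h_c = 1.635 m.
A = 2.8 × 3.27 = 9.156 m².
Resultant F = γ·h_c·A = 7.74009 × 1.635 × 9.156 = 115.87 kN.
I_c = b·h³/12 = 2.8 × 3.27³/12 = 8.15868 m⁴.
Centre of pressure: y_p = y_c + I_c/(y_c·A) = 1.635 + 8.15868/(1.635 × 9.156) = 1.635 + 0.545 = 2.18 m along the plane.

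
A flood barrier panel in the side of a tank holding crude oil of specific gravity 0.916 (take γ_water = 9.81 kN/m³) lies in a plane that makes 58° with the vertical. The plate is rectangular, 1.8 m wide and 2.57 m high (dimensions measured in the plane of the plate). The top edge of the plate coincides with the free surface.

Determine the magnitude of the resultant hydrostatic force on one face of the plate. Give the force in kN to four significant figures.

γ = 0.916 × 9.81 = 8.98596 kN/m³.
The plate makes 58° with the vertical, i.e. θ = 90° − 58° = 32° to the horizontal. Measuring y along the incline from the free-surface line, vertical depth h = y·sinθ with sinθ = 0.529919.
The centroid lies 2.57/2 = 1.285 m below the top edge, so y_c = 1.285 m and h_c = 1.285 × 0.529919 = 0.680946 m.
A = 1.8 × 2.57 = 4.626 m².
Resultant F = γ·h_c·A = 8.98596 × 0.680946 × 4.626 = 28.3063 kN.

F ≈ 28.31 kN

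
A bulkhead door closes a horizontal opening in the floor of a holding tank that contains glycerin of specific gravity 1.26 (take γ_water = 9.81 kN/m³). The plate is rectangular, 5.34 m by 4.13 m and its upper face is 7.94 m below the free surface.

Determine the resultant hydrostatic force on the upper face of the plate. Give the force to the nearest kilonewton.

γ = 1.26 × 9.81 = 12.3606 kN/m³.
The plate is horizontal, so pressure is uniform at p = γ·h = 12.3606 × 7.94 = 98.1432 kN/m².
A = 5.34 × 4.13 = 22.0542 m².
F = p·A = 98.1432 × 22.0542 = 2164.47 kN.

F ≈ 2164 kN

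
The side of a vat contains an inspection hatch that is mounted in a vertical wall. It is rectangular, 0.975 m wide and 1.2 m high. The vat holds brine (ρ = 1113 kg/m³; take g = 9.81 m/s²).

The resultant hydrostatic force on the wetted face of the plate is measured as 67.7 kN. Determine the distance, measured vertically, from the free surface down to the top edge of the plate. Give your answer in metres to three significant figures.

γ = ρg = 1113 × 9.81 / 1000 = 10.91853 kN/m³.
A = 0.975 × 1.2 = 1.17 m².
From F = γ·h_c·A, the centroid depth is h_c = 67.7/(10.91853 × 1.17) = 5.29955 m.
The centroid lies 1.2/2 = 0.6 m below the top edge, so the top edge sits at h_top = 5.29955 − 0.6 = 4.69955 m below the surface.

d_top ≈ 4.70 m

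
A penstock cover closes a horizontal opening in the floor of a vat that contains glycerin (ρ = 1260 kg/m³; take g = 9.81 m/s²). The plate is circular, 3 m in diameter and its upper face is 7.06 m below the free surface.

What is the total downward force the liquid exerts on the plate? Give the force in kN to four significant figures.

γ = ρg = 1260 × 9.81 / 1000 = 12.3606 kN/m³.
The plate is horizontal, so pressure is uniform at p = γ·h = 12.3606 × 7.06 = 87.2658 kN/m².
A = π(1.5)² = 7.06858 m².
F = p·A = 87.2658 × 7.06858 = 616.845 kN.

F ≈ 616.8 kN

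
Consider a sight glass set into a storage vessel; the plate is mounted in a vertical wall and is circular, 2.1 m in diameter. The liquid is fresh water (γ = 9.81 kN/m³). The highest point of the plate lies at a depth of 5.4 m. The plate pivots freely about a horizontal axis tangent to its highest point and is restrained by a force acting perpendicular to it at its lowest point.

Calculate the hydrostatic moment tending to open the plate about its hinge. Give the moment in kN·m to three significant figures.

γ = 9.81 kN/m³.
The centroid is at the centre, 1.05 m below the top of the plate, so the centroid depth is h_c = 5.4 + 1.05 = 6.45 m.
A = π(1.05)² = 3.46361 m².
Resultant F = γ·h_c·A = 9.81 × 6.45 × 3.46361 = 219.158 kN.
I_c = πr⁴/4 = π × 1.05⁴/4 = 0.954656 m⁴.
Centre of pressure: y_p = y_c + I_c/(y_c·A) = 6.45 + 0.954656/(6.45 × 3.46361) = 6.45 + 0.0427325 = 6.49273 m along the plane.
The resultant acts 1.05 + 0.0427325 = 1.09273 m (along the plate) below the hinge at the top edge, so the moment about the hinge is M = F × 1.09273 = 219.158 × 1.09273 = 239.481 kN·m.

M ≈ 239 kN·m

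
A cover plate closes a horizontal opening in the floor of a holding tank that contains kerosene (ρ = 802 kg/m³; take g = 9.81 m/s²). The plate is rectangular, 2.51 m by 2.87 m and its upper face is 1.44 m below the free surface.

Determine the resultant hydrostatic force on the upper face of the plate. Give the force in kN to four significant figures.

γ = ρg = 802 × 9.81 / 1000 = 7.86762 kN/m³.
The plate is horizontal, so pressure is uniform at p = γ·h = 7.86762 × 1.44 = 11.3294 kN/m².
A = 2.51 × 2.87 = 7.2037 m².
F = p·A = 11.3294 × 7.2037 = 81.6136 kN.

F ≈ 81.61 kN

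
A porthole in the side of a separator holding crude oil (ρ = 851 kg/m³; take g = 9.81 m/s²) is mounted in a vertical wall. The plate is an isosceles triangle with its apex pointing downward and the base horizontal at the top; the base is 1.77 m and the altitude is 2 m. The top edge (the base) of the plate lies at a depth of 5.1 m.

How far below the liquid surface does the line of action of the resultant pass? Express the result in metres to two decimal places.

γ = ρg = 851 × 9.81 / 1000 = 8.34831 kN/m³.
With the apex down, the centroid sits h/3 = 2/3 = 0.666667 m below the base (the top edge), so the centroid depth is h_c = 5.1 + 0.666667 = 5.76667 m.
A = ½ × 1.77 × 2 = 1.77 m².
Resultant F = γ·h_c·A = 8.34831 × 5.76667 × 1.77 = 85.2112 kN.
I_c = b·h³/36 = 1.77 × 2³/36 = 0.393333 m⁴.
Centre of pressure: y_p = y_c + I_c/(y_c·A) = 5.76667 + 0.393333/(5.76667 × 1.77) = 5.76667 + 0.0385356 = 5.80521 m along the plane.

h_p = 5.81 m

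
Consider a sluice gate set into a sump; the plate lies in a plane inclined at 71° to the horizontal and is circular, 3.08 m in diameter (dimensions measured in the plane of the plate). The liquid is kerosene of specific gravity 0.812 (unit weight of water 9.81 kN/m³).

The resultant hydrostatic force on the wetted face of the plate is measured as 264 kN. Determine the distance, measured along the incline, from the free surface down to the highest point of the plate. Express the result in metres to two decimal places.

y_top ≈ 3.16 m

γ = 0.812 × 9.81 = 7.96572 kN/m³.
A = π(1.54)² = 7.4506 m².
From F = γ·h_c·A, the centroid depth is h_c = 264/(7.96572 × 7.4506) = 4.44823 m.
Let θ = 71° be the plate's angle to the horizontal; measure y along the incline from where the plane meets the free surface. Vertical depth h = y·sinθ with sinθ = 0.945519.
Along the incline, y_c = h_c/sinθ = 4.44823/0.945519 = 4.70454 m.
The centroid is at the centre, 1.54 m below the top of the plate, so the highest point sits at y_top = 4.70454 − 1.54 = 3.16454 m along the incline.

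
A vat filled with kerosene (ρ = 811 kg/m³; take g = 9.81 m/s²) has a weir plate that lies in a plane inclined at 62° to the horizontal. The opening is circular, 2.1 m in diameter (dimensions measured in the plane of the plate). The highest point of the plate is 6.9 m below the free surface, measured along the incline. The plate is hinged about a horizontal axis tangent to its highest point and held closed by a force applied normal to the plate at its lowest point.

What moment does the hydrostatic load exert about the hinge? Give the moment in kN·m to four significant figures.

γ = ρg = 811 × 9.81 / 1000 = 7.95591 kN/m³.
Let θ = 62° be the plate's angle to the horizontal; measure y along the incline from where the plane meets the free surface. Vertical depth h = y·sinθ with sinθ = 0.882948.
The centroid is at the centre, 1.05 m below the top of the plate, so y_c = 6.9 + 1.05 = 7.95 m and h_c = 7.95 × 0.882948 = 7.01944 m.
A = π(1.05)² = 3.46361 m².
Resultant F = γ·h_c·A = 7.95591 × 7.01944 × 3.46361 = 193.429 kN.
I_c = πr⁴/4 = π × 1.05⁴/4 = 0.954656 m⁴.
Centre of pressure: y_p = y_c + I_c/(y_c·A) = 7.95 + 0.954656/(7.95 × 3.46361) = 7.95 + 0.0346698 = 7.98467 m along the plane.
The resultant acts 1.05 + 0.0346698 = 1.08467 m (along the plate) below the hinge at the top edge, so the moment about the hinge is M = F × 1.08467 = 193.429 × 1.08467 = 209.807 kN·m.

M ≈ 209.8 kN·m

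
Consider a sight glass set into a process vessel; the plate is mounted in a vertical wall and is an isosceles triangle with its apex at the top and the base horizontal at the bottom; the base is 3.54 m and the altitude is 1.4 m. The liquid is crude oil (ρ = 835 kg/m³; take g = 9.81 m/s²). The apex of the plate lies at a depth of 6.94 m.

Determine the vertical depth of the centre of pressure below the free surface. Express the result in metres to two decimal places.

γ = ρg = 835 × 9.81 / 1000 = 8.19135 kN/m³.
With the apex up, the centroid sits 2h/3 = 2 × 1.4/3 = 0.933333 m below the apex, so the centroid depth is h_c = 6.94 + 0.933333 = 7.87333 m.
A = ½ × 3.54 × 1.4 = 2.478 m².
Resultant F = γ·h_c·A = 8.19135 × 7.87333 × 2.478 = 159.814 kN.
I_c = b·h³/36 = 3.54 × 1.4³/36 = 0.269827 m⁴.
Centre of pressure: y_p = y_c + I_c/(y_c·A) = 7.87333 + 0.269827/(7.87333 × 2.478) = 7.87333 + 0.0138301 = 7.88716 m along the plane.

h_p = 7.89 m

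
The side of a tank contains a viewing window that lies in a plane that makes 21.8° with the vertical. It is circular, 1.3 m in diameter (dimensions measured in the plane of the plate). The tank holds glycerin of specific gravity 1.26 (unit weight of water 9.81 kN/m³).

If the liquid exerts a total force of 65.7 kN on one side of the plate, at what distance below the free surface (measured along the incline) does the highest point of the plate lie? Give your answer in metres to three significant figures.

γ = 1.26 × 9.81 = 12.3606 kN/m³.
A = π(0.65)² = 1.32732 m².
From F = γ·h_c·A, the centroid depth is h_c = 65.7/(12.3606 × 1.32732) = 4.00452 m.
The plate makes 21.8° with the vertical, i.e. θ = 90° − 21.8° = 68.2° to the horizontal. Measuring y along the incline from the free-surface line, vertical depth h = y·sinθ with sinθ = 0.928486.
Along the incline, y_c = h_c/sinθ = 4.00452/0.928486 = 4.31296 m.
The centroid is at the centre, 0.65 m below the top of the plate, so the highest point sits at y_top = 4.31296 − 0.65 = 3.66296 m along the incline.

y_top ≈ 3.66 m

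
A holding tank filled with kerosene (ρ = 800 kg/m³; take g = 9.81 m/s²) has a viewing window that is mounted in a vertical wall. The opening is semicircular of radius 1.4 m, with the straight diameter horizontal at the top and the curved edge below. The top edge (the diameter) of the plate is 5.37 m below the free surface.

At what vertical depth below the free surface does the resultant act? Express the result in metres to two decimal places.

h_p = 5.99 m

γ = ρg = 800 × 9.81 / 1000 = 7.848 kN/m³.
The centroid of a semicircle lies 4r/(3π) = 0.594178 m from the diameter, here below the top edge, so the centroid depth is h_c = 5.37 + 0.594178 = 5.96418 m.
A = πr²/2 = π × 1.4²/2 = 3.07876 m².
Resultant F = γ·h_c·A = 7.848 × 5.96418 × 3.07876 = 144.107 kN.
I_c = (π/8 − 8/(9π))·r⁴ = 0.109757 × 1.4⁴ = 0.421642 m⁴.
Centre of pressure: y_p = y_c + I_c/(y_c·A) = 5.96418 + 0.421642/(5.96418 × 3.07876) = 5.96418 + 0.0229624 = 5.98714 m along the plane.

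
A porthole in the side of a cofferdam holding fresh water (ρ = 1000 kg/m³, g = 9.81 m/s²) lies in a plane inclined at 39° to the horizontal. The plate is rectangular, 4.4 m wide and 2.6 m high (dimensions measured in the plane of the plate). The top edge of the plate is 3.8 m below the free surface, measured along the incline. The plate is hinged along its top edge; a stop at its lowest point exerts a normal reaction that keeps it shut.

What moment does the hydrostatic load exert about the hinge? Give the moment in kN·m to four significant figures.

M ≈ 508.0 kN·m

γ = ρg = 1000 × 9.81 = 9810 N/m³ = 9.81 kN/m³.
Let θ = 39° be the plate's angle to the horizontal; measure y along the incline from where the plane meets the free surface. Vertical depth h = y·sinθ with sinθ = 0.629320.
The centroid lies 2.6/2 = 1.3 m below the top edge, so y_c = 3.8 + 1.3 = 5.1 m and h_c = 5.1 × 0.629320 = 3.20953 m.
A = 4.4 × 2.6 = 11.44 m².
Resultant F = γ·h_c·A = 9.81 × 3.20953 × 11.44 = 360.194 kN.
I_c = b·h³/12 = 4.4 × 2.6³/12 = 6.44453 m⁴.
Centre of pressure: y_p = y_c + I_c/(y_c·A) = 5.1 + 6.44453/(5.1 × 11.44) = 5.1 + 0.110457 = 5.21046 m along the plane.
The resultant acts 1.3 + 0.110457 = 1.41046 m (along the plate) below the hinge at the top edge, so the moment about the hinge is M = F × 1.41046 = 360.194 × 1.41046 = 508.039 kN·m.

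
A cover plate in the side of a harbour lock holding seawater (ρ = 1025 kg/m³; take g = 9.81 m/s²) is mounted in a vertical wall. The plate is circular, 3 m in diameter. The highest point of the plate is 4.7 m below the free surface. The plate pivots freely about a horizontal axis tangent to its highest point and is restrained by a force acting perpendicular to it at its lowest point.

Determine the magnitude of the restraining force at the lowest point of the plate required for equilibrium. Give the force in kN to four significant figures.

P ≈ 233.7 kN

γ = ρg = 1025 × 9.81 / 1000 = 10.05525 kN/m³.
The centroid is at the centre, 1.5 m below the top of the plate, so the centroid depth is h_c = 4.7 + 1.5 = 6.2 m.
A = π(1.5)² = 7.06858 m².
Resultant F = γ·h_c·A = 10.05525 × 6.2 × 7.06858 = 440.673 kN.
I_c = πr⁴/4 = π × 1.5⁴/4 = 3.97608 m⁴.
Centre of pressure: y_p = y_c + I_c/(y_c·A) = 6.2 + 3.97608/(6.2 × 7.06858) = 6.2 + 0.0907259 = 6.29073 m along the plane.
The resultant acts 1.5 + 0.0907259 = 1.59073 m (along the plate) below the hinge at the top edge, so the moment about the hinge is M = F × 1.59073 = 440.673 × 1.59073 = 700.992 kN·m.
A normal force at the bottom, 3 m from the hinge, must supply this moment: P = 700.992/3 = 233.664 kN.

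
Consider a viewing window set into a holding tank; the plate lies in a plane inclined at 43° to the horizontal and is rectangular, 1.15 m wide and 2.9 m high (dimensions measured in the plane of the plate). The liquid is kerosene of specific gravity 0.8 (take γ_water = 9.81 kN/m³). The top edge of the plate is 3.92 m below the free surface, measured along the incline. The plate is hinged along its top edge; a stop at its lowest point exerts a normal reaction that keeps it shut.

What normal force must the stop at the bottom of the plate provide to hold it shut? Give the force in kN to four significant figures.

P ≈ 52.24 kN

γ = 0.8 × 9.81 = 7.848 kN/m³.
Let θ = 43° be the plate's angle to the horizontal; measure y along the incline from where the plane meets the free surface. Vertical depth h = y·sinθ with sinθ = 0.681998.
The centroid lies 2.9/2 = 1.45 m below the top edge, so y_c = 3.92 + 1.45 = 5.37 m and h_c = 5.37 × 0.681998 = 3.66233 m.
A = 1.15 × 2.9 = 3.335 m².
Resultant F = γ·h_c·A = 7.848 × 3.66233 × 3.335 = 95.8545 kN.
I_c = b·h³/12 = 1.15 × 2.9³/12 = 2.33728 m⁴.
Centre of pressure: y_p = y_c + I_c/(y_c·A) = 5.37 + 2.33728/(5.37 × 3.335) = 5.37 + 0.130509 = 5.50051 m along the plane.
The resultant acts 1.45 + 0.130509 = 1.58051 m (along the plate) below the hinge at the top edge, so the moment about the hinge is M = F × 1.58051 = 95.8545 × 1.58051 = 151.499 kN·m.
A normal force at the bottom, 2.9 m from the hinge, must supply this moment: P = 151.499/2.9 = 52.241 kN.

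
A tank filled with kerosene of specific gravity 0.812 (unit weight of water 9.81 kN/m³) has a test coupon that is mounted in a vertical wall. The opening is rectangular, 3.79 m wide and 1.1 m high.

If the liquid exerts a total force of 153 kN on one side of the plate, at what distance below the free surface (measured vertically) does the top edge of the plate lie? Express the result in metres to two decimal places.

γ = 0.812 × 9.81 = 7.96572 kN/m³.
A = 3.79 × 1.1 = 4.169 m².
From F = γ·h_c·A, the centroid depth is h_c = 153/(7.96572 × 4.169) = 4.60717 m.
The centroid lies 1.1/2 = 0.55 m below the top edge, so the top edge sits at h_top = 4.60717 − 0.55 = 4.05717 m below the surface.

d_top ≈ 4.06 m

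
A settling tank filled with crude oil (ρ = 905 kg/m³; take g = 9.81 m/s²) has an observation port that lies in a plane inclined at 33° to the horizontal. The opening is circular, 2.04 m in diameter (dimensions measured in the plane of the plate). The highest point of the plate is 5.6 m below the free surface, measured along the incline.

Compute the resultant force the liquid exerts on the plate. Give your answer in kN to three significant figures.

F ≈ 105 kN

γ = ρg = 905 × 9.81 / 1000 = 8.87805 kN/m³.
Let θ = 33° be the plate's angle to the horizontal; measure y along the incline from where the plane meets the free surface. Vertical depth h = y·sinθ with sinθ = 0.544639.
The centroid is at the centre, 1.02 m below the top of the plate, so y_c = 5.6 + 1.02 = 6.62 m and h_c = 6.62 × 0.544639 = 3.60551 m.
A = π(1.02)² = 3.26851 m².
Resultant F = γ·h_c·A = 8.87805 × 3.60551 × 3.26851 = 104.625 kN.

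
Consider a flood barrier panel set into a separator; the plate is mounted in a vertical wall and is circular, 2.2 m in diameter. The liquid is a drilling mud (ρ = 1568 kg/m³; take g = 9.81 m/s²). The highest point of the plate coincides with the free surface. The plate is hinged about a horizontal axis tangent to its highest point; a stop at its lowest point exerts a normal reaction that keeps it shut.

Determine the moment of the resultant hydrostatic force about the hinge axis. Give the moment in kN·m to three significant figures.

M ≈ 88.4 kN·m

γ = ρg = 1568 × 9.81 / 1000 = 15.38208 kN/m³.
The centroid is at the centre, 1.1 m below the top of the plate, so the centroid depth is h_c = 1.1 m.
A = π(1.1)² = 3.80133 m².
Resultant F = γ·h_c·A = 15.38208 × 1.1 × 3.80133 = 64.3196 kN.
I_c = πr⁴/4 = π × 1.1⁴/4 = 1.1499 m⁴.
Centre of pressure: y_p = y_c + I_c/(y_c·A) = 1.1 + 1.1499/(1.1 × 3.80133) = 1.1 + 0.274999 = 1.375 m along the plane.
The resultant acts 1.1 + 0.274999 = 1.375 m (along the plate) below the hinge at the top edge, so the moment about the hinge is M = F × 1.375 = 64.3196 × 1.375 = 88.4394 kN·m.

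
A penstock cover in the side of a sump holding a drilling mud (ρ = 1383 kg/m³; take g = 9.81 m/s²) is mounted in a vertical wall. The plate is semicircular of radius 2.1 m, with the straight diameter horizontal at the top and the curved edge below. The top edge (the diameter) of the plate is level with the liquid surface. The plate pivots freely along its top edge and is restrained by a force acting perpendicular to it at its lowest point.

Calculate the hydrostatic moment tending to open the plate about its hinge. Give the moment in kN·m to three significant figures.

γ = ρg = 1383 × 9.81 / 1000 = 13.56723 kN/m³.
The centroid of a semicircle lies 4r/(3π) = 0.891268 m from the diameter, here below the top edge, so the centroid depth is h_c = 0.891268 m.
A = πr²/2 = π × 2.1²/2 = 6.92721 m².
Resultant F = γ·h_c·A = 13.56723 × 0.891268 × 6.92721 = 83.7641 kN.
I_c = (π/8 − 8/(9π))·r⁴ = 0.109757 × 2.1⁴ = 2.13457 m⁴.
Centre of pressure: y_p = y_c + I_c/(y_c·A) = 0.891268 + 2.13457/(0.891268 × 6.92721) = 0.891268 + 0.345735 = 1.237 m along the plane.
The resultant acts 0.891268 + 0.345735 = 1.237 m (along the plate) below the hinge at the top edge, so the moment about the hinge is M = F × 1.237 = 83.7641 × 1.237 = 103.616 kN·m.

M ≈ 104 kN·m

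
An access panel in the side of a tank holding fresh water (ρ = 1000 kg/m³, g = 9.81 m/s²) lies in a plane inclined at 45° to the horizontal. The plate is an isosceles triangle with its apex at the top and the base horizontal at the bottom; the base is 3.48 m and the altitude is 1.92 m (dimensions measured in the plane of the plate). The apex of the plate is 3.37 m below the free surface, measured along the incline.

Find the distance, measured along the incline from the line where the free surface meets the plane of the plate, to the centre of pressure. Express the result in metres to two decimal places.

y_p = 4.69 m

γ = ρg = 1000 × 9.81 = 9810 N/m³ = 9.81 kN/m³.
Let θ = 45° be the plate's angle to the horizontal; measure y along the incline from where the plane meets the free surface. Vertical depth h = y·sinθ with sinθ = 0.707107.
With the apex up, the centroid sits 2h/3 = 2 × 1.92/3 = 1.28 m below the apex, so y_c = 3.37 + 1.28 = 4.65 m and h_c = 4.65 × 0.707107 = 3.28805 m.
A = ½ × 3.48 × 1.92 = 3.3408 m².
Resultant F = γ·h_c·A = 9.81 × 3.28805 × 3.3408 = 107.76 kN.
I_c = b·h³/36 = 3.48 × 1.92³/36 = 0.684196 m⁴.
Centre of pressure: y_p = y_c + I_c/(y_c·A) = 4.65 + 0.684196/(4.65 × 3.3408) = 4.65 + 0.044043 = 4.69404 m along the plane.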